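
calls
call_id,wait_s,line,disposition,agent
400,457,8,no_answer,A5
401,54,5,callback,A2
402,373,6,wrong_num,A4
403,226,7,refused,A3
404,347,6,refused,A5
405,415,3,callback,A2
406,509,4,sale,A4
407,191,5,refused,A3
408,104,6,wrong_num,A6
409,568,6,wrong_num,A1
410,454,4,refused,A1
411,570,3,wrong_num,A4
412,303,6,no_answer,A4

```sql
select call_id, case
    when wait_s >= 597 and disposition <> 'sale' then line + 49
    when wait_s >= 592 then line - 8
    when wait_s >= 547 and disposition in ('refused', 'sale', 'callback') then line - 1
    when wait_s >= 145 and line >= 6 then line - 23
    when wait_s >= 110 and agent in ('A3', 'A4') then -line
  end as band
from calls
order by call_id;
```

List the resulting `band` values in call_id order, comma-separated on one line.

-15, NULL, -17, -16, -17, NULL, -4, -5, NULL, -17, NULL, -3, -17

call_id=400: wait_s >= 145 and line >= 6 → -15
call_id=401: (no match → NULL) → NULL
call_id=402: wait_s >= 145 and line >= 6 → -17
call_id=403: wait_s >= 145 and line >= 6 → -16
call_id=404: wait_s >= 145 and line >= 6 → -17
call_id=405: (no match → NULL) → NULL
call_id=406: wait_s >= 110 and agent in ('A3', 'A4') → -4
call_id=407: wait_s >= 110 and agent in ('A3', 'A4') → -5
call_id=408: (no match → NULL) → NULL
call_id=409: wait_s >= 145 and line >= 6 → -17
call_id=410: (no match → NULL) → NULL
call_id=411: wait_s >= 110 and agent in ('A3', 'A4') → -3
call_id=412: wait_s >= 145 and line >= 6 → -17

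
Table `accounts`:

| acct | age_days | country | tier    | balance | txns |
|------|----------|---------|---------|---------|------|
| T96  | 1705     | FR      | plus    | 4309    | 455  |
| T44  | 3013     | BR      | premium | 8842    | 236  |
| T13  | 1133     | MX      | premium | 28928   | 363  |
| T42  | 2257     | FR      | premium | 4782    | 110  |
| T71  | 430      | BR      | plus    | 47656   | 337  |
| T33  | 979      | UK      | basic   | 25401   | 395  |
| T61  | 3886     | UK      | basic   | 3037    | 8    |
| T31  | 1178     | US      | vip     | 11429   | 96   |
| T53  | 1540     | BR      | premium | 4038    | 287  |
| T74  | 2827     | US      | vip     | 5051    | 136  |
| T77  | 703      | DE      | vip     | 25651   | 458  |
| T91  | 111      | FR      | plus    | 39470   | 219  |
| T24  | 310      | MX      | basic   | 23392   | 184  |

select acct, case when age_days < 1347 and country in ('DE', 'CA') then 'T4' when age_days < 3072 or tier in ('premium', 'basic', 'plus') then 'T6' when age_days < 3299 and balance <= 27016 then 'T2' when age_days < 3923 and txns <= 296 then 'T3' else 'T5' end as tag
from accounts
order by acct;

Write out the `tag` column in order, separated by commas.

T6, T6, T6, T6, T6, T6, T6, T6, T6, T6, T4, T6, T6

acct=T13: age_days < 3072 or tier in ('premium', 'basic', 'plus') → T6
acct=T24: age_days < 3072 or tier in ('premium', 'basic', 'plus') → T6
acct=T31: age_days < 3072 or tier in ('premium', 'basic', 'plus') → T6
acct=T33: age_days < 3072 or tier in ('premium', 'basic', 'plus') → T6
acct=T42: age_days < 3072 or tier in ('premium', 'basic', 'plus') → T6
acct=T44: age_days < 3072 or tier in ('premium', 'basic', 'plus') → T6
acct=T53: age_days < 3072 or tier in ('premium', 'basic', 'plus') → T6
acct=T61: age_days < 3072 or tier in ('premium', 'basic', 'plus') → T6
acct=T71: age_days < 3072 or tier in ('premium', 'basic', 'plus') → T6
acct=T74: age_days < 3072 or tier in ('premium', 'basic', 'plus') → T6
acct=T77: age_days < 1347 and country in ('DE', 'CA') → T4
acct=T91: age_days < 3072 or tier in ('premium', 'basic', 'plus') → T6
acct=T96: age_days < 3072 or tier in ('premium', 'basic', 'plus') → T6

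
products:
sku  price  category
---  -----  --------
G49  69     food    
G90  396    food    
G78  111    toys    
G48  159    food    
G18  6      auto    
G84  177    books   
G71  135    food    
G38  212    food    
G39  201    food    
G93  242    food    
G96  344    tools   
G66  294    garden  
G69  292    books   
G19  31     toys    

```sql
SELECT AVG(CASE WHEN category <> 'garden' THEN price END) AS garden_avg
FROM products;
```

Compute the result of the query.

sku=G49: ✓ → 69
sku=G90: ✓ → 396
sku=G78: ✓ → 111
sku=G48: ✓ → 159
sku=G18: ✓ → 6
sku=G84: ✓ → 177
sku=G71: ✓ → 135
sku=G38: ✓ → 212
sku=G39: ✓ → 201
sku=G93: ✓ → 242
sku=G96: ✓ → 344
sku=G66: ✗
sku=G69: ✓ → 292
sku=G19: ✓ → 31
garden_avg = (69 + 396 + 111 + 159 + 6 + 177 + 135 + 212 + 201 + 242 + 344 + 292 + 31) / 13 = 182.6923076923

182.6923076923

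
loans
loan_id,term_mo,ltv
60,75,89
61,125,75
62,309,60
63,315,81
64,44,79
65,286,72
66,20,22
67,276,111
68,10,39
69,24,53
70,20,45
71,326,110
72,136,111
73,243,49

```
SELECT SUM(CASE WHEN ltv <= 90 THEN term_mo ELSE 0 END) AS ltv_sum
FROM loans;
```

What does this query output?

loan_id=60: ✓ → 75
loan_id=61: ✓ → 125
loan_id=62: ✓ → 309
loan_id=63: ✓ → 315
loan_id=64: ✓ → 44
loan_id=65: ✓ → 286
loan_id=66: ✓ → 20
loan_id=67: ✗
loan_id=68: ✓ → 10
loan_id=69: ✓ → 24
loan_id=70: ✓ → 20
loan_id=71: ✗
loan_id=72: ✗
loan_id=73: ✓ → 243
ltv_sum = 75 + 125 + 309 + 315 + 44 + 286 + 20 + 10 + 24 + 20 + 243 = 1471

1471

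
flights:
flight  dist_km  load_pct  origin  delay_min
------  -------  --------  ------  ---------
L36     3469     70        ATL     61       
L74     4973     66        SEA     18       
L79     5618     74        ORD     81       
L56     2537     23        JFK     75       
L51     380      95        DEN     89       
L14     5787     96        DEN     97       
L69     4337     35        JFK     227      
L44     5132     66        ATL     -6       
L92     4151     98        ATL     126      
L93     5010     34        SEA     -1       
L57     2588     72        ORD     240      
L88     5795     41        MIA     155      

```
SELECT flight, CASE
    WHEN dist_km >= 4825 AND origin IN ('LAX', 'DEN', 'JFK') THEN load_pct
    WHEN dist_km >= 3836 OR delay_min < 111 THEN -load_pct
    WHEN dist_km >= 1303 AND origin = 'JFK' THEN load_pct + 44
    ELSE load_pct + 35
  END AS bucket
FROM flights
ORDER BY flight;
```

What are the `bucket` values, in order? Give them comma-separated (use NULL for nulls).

flight=L14: dist_km >= 4825 AND origin IN ('LAX', 'DEN', 'JFK') → 96
flight=L36: dist_km >= 3836 OR delay_min < 111 → -70
flight=L44: dist_km >= 3836 OR delay_min < 111 → -66
flight=L51: dist_km >= 3836 OR delay_min < 111 → -95
flight=L56: dist_km >= 3836 OR delay_min < 111 → -23
flight=L57: ELSE → 107
flight=L69: dist_km >= 3836 OR delay_min < 111 → -35
flight=L74: dist_km >= 3836 OR delay_min < 111 → -66
flight=L79: dist_km >= 3836 OR delay_min < 111 → -74
flight=L88: dist_km >= 3836 OR delay_min < 111 → -41
flight=L92: dist_km >= 3836 OR delay_min < 111 → -98
flight=L93: dist_km >= 3836 OR delay_min < 111 → -34

96, -70, -66, -95, -23, 107, -35, -66, -74, -41, -98, -34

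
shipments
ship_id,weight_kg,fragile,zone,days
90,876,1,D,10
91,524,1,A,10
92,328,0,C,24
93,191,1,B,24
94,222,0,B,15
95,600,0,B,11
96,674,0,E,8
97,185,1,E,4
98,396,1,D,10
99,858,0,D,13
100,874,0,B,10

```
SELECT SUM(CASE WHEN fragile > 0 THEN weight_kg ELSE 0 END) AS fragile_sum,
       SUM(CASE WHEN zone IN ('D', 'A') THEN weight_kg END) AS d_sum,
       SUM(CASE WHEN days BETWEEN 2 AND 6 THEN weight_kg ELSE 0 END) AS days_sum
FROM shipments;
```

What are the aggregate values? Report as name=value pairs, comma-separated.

fragile_sum=2172, d_sum=2654, days_sum=185

[fragile_sum: fragile > 0]
ship_id=90: ✓ → 876
ship_id=91: ✓ → 524
ship_id=92: ✗
ship_id=93: ✓ → 191
ship_id=94: ✗
ship_id=95: ✗
ship_id=96: ✗
ship_id=97: ✓ → 185
ship_id=98: ✓ → 396
ship_id=99: ✗
ship_id=100: ✗
fragile_sum = 876 + 524 + 191 + 185 + 396 = 2172
—
[d_sum: zone IN ('D', 'A')]
ship_id=90: ✓ → 876
ship_id=91: ✓ → 524
ship_id=92: ✗
ship_id=93: ✗
ship_id=94: ✗
ship_id=95: ✗
ship_id=96: ✗
ship_id=97: ✗
ship_id=98: ✓ → 396
ship_id=99: ✓ → 858
ship_id=100: ✗
d_sum = 876 + 524 + 396 + 858 = 2654
—
[days_sum: days BETWEEN 2 AND 6]
ship_id=90: ✗
ship_id=91: ✗
ship_id=92: ✗
ship_id=93: ✗
ship_id=94: ✗
ship_id=95: ✗
ship_id=96: ✗
ship_id=97: ✓ → 185
ship_id=98: ✗
ship_id=99: ✗
ship_id=100: ✗
days_sum = 185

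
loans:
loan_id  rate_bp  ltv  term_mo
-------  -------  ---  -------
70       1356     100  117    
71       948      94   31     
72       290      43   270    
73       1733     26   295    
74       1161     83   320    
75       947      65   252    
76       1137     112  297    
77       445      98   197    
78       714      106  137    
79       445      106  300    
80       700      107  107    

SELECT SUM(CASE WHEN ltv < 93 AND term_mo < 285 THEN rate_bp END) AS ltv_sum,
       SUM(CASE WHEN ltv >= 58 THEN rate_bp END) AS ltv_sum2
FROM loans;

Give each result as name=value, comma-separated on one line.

ltv_sum=1237, ltv_sum2=7853

[ltv_sum: ltv < 93 AND term_mo < 285]
loan_id=70: ✗
loan_id=71: ✗
loan_id=72: ✓ → 290
loan_id=73: ✗
loan_id=74: ✗
loan_id=75: ✓ → 947
loan_id=76: ✗
loan_id=77: ✗
loan_id=78: ✗
loan_id=79: ✗
loan_id=80: ✗
ltv_sum = 290 + 947 = 1237
—
[ltv_sum2: ltv >= 58]
loan_id=70: ✓ → 1356
loan_id=71: ✓ → 948
loan_id=72: ✗
loan_id=73: ✗
loan_id=74: ✓ → 1161
loan_id=75: ✓ → 947
loan_id=76: ✓ → 1137
loan_id=77: ✓ → 445
loan_id=78: ✓ → 714
loan_id=79: ✓ → 445
loan_id=80: ✓ → 700
ltv_sum2 = 1356 + 948 + 1161 + 947 + 1137 + 445 + 714 + 445 + 700 = 7853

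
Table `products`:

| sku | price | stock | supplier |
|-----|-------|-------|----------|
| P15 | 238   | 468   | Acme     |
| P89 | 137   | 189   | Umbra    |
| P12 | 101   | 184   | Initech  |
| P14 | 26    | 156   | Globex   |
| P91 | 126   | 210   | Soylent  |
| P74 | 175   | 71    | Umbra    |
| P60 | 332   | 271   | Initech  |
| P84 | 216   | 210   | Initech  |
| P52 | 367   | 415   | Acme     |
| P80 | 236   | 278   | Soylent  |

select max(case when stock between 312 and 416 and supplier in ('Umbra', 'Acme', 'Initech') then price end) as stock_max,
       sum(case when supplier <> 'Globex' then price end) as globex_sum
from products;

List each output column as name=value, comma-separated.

[stock_max: stock between 312 and 416 and supplier in ('Umbra', 'Acme', 'Initech')]
sku=P15: ✗
sku=P89: ✗
sku=P12: ✗
sku=P14: ✗
sku=P91: ✗
sku=P74: ✗
sku=P60: ✗
sku=P84: ✗
sku=P52: ✓ → 367
sku=P80: ✗
stock_max = MAX(367) = 367
—
[globex_sum: supplier <> 'Globex']
sku=P15: ✓ → 238
sku=P89: ✓ → 137
sku=P12: ✓ → 101
sku=P14: ✗
sku=P91: ✓ → 126
sku=P74: ✓ → 175
sku=P60: ✓ → 332
sku=P84: ✓ → 216
sku=P52: ✓ → 367
sku=P80: ✓ → 236
globex_sum = 238 + 137 + 101 + 126 + 175 + 332 + 216 + 367 + 236 = 1928

stock_max=367, globex_sum=1928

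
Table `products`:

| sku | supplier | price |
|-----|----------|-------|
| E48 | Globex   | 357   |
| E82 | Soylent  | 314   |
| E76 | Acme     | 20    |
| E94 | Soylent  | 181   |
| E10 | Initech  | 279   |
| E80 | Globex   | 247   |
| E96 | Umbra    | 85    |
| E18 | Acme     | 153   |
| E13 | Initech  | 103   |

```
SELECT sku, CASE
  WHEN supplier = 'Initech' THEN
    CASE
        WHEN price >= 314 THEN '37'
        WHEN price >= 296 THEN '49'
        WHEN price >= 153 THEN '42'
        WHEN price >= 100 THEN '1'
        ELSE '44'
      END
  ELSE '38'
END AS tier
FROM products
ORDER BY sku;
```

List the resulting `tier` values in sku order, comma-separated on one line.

sku=E10: supplier='Initech' → inner[price >= 153] → 42
sku=E13: supplier='Initech' → inner[price >= 100] → 1
sku=E18: supplier='Acme' → outer ELSE → 38
sku=E48: supplier='Globex' → outer ELSE → 38
sku=E76: supplier='Acme' → outer ELSE → 38
sku=E80: supplier='Globex' → outer ELSE → 38
sku=E82: supplier='Soylent' → outer ELSE → 38
sku=E94: supplier='Soylent' → outer ELSE → 38
sku=E96: supplier='Umbra' → outer ELSE → 38

42, 1, 38, 38, 38, 38, 38, 38, 38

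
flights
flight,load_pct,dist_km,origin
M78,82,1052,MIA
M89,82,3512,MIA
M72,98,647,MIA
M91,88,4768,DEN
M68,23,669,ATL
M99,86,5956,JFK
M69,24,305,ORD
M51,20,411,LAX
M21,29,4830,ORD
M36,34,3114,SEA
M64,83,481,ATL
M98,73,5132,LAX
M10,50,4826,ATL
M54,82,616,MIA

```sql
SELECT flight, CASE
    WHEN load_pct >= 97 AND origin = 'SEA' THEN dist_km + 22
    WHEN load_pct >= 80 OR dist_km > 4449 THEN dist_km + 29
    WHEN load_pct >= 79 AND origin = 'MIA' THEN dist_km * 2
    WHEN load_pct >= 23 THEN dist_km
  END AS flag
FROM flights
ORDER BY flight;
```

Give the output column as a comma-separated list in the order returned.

4855, 4859, 3114, NULL, 645, 510, 669, 305, 676, 1081, 3541, 4797, 5161, 5985

flight=M10: load_pct >= 80 OR dist_km > 4449 → 4855
flight=M21: load_pct >= 80 OR dist_km > 4449 → 4859
flight=M36: load_pct >= 23 → 3114
flight=M51: (no match → NULL) → NULL
flight=M54: load_pct >= 80 OR dist_km > 4449 → 645
flight=M64: load_pct >= 80 OR dist_km > 4449 → 510
flight=M68: load_pct >= 23 → 669
flight=M69: load_pct >= 23 → 305
flight=M72: load_pct >= 80 OR dist_km > 4449 → 676
flight=M78: load_pct >= 80 OR dist_km > 4449 → 1081
flight=M89: load_pct >= 80 OR dist_km > 4449 → 3541
flight=M91: load_pct >= 80 OR dist_km > 4449 → 4797
flight=M98: load_pct >= 80 OR dist_km > 4449 → 5161
flight=M99: load_pct >= 80 OR dist_km > 4449 → 5985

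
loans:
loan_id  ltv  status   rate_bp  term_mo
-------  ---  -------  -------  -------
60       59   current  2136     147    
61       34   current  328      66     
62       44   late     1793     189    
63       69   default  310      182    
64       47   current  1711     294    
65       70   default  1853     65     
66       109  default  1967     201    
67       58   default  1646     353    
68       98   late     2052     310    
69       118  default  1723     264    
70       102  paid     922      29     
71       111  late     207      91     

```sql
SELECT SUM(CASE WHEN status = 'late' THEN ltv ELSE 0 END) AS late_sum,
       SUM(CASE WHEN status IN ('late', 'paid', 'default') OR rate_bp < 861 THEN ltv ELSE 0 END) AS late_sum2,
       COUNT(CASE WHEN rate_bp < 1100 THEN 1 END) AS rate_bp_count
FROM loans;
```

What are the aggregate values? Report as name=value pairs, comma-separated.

[late_sum: status = 'late']
loan_id=60: ✗
loan_id=61: ✗
loan_id=62: ✓ → 44
loan_id=63: ✗
loan_id=64: ✗
loan_id=65: ✗
loan_id=66: ✗
loan_id=67: ✗
loan_id=68: ✓ → 98
loan_id=69: ✗
loan_id=70: ✗
loan_id=71: ✓ → 111
late_sum = 44 + 98 + 111 = 253
—
[late_sum2: status IN ('late', 'paid', 'default') OR rate_bp < 861]
loan_id=60: ✗
loan_id=61: ✓ → 34
loan_id=62: ✓ → 44
loan_id=63: ✓ → 69
loan_id=64: ✗
loan_id=65: ✓ → 70
loan_id=66: ✓ → 109
loan_id=67: ✓ → 58
loan_id=68: ✓ → 98
loan_id=69: ✓ → 118
loan_id=70: ✓ → 102
loan_id=71: ✓ → 111
late_sum2 = 34 + 44 + 69 + 70 + 109 + 58 + 98 + 118 + 102 + 111 = 813
—
[rate_bp_count: rate_bp < 1100]
loan_id=60: ✗
loan_id=61: ✓ → 1
loan_id=62: ✗
loan_id=63: ✓ → 1
loan_id=64: ✗
loan_id=65: ✗
loan_id=66: ✗
loan_id=67: ✗
loan_id=68: ✗
loan_id=69: ✗
loan_id=70: ✓ → 1
loan_id=71: ✓ → 1
rate_bp_count = COUNT(1, 1, 1, 1) = 4

late_sum=253, late_sum2=813, rate_bp_count=4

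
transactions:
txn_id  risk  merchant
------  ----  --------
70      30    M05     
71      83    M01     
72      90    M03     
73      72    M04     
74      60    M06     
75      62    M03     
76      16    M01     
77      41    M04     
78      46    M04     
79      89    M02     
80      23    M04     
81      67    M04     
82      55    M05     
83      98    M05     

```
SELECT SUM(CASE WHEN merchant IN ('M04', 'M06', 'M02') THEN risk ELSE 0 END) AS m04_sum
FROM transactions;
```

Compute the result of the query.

398

txn_id=70: ✗
txn_id=71: ✗
txn_id=72: ✗
txn_id=73: ✓ → 72
txn_id=74: ✓ → 60
txn_id=75: ✗
txn_id=76: ✗
txn_id=77: ✓ → 41
txn_id=78: ✓ → 46
txn_id=79: ✓ → 89
txn_id=80: ✓ → 23
txn_id=81: ✓ → 67
txn_id=82: ✗
txn_id=83: ✗
m04_sum = 72 + 60 + 41 + 46 + 89 + 23 + 67 = 398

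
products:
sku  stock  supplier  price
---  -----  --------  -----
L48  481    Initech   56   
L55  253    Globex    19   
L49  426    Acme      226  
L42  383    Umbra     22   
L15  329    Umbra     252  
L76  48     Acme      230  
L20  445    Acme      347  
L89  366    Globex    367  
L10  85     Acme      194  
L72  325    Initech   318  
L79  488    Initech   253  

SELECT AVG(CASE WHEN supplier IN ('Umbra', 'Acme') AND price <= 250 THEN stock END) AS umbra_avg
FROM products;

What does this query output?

235.5

sku=L48: ✗
sku=L55: ✗
sku=L49: ✓ → 426
sku=L42: ✓ → 383
sku=L15: ✗
sku=L76: ✓ → 48
sku=L20: ✗
sku=L89: ✗
sku=L10: ✓ → 85
sku=L72: ✗
sku=L79: ✗
umbra_avg = (426 + 383 + 48 + 85) / 4 = 235.5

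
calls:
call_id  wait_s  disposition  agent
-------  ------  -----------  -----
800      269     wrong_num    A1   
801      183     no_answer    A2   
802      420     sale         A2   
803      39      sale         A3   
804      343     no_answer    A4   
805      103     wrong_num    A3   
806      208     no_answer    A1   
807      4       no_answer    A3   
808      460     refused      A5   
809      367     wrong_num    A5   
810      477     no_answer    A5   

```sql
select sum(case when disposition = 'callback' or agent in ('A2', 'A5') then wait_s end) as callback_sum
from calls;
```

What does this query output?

1907

call_id=800: ✗
call_id=801: ✓ → 183
call_id=802: ✓ → 420
call_id=803: ✗
call_id=804: ✗
call_id=805: ✗
call_id=806: ✗
call_id=807: ✗
call_id=808: ✓ → 460
call_id=809: ✓ → 367
call_id=810: ✓ → 477
callback_sum = 183 + 420 + 460 + 367 + 477 = 1907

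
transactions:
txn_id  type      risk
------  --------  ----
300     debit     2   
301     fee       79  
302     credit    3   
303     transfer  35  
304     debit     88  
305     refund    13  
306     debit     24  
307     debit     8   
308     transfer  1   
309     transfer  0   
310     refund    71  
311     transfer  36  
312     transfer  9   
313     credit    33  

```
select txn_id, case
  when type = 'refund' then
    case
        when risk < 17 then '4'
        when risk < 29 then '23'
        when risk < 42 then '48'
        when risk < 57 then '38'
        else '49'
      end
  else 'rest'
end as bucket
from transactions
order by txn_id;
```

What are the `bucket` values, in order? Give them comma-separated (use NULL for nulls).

rest, rest, rest, rest, rest, 4, rest, rest, rest, rest, 49, rest, rest, rest

txn_id=300: type='debit' → outer ELSE → rest
txn_id=301: type='fee' → outer ELSE → rest
txn_id=302: type='credit' → outer ELSE → rest
txn_id=303: type='transfer' → outer ELSE → rest
txn_id=304: type='debit' → outer ELSE → rest
txn_id=305: type='refund' → inner[risk < 17] → 4
txn_id=306: type='debit' → outer ELSE → rest
txn_id=307: type='debit' → outer ELSE → rest
txn_id=308: type='transfer' → outer ELSE → rest
txn_id=309: type='transfer' → outer ELSE → rest
txn_id=310: type='refund' → inner[ELSE] → 49
txn_id=311: type='transfer' → outer ELSE → rest
txn_id=312: type='transfer' → outer ELSE → rest
txn_id=313: type='credit' → outer ELSE → rest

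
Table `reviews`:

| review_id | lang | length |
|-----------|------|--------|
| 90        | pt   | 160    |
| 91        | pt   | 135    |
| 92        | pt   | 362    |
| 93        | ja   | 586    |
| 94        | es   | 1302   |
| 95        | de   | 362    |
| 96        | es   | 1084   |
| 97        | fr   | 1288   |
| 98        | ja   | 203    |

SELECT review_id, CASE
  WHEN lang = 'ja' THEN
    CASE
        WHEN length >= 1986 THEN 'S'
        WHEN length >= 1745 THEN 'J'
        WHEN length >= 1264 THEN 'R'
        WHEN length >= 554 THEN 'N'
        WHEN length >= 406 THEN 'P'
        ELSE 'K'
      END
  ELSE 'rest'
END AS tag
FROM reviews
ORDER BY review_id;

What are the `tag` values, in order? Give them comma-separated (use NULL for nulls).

review_id=90: lang='pt' → outer ELSE → rest
review_id=91: lang='pt' → outer ELSE → rest
review_id=92: lang='pt' → outer ELSE → rest
review_id=93: lang='ja' → inner[length >= 554] → N
review_id=94: lang='es' → outer ELSE → rest
review_id=95: lang='de' → outer ELSE → rest
review_id=96: lang='es' → outer ELSE → rest
review_id=97: lang='fr' → outer ELSE → rest
review_id=98: lang='ja' → inner[ELSE] → K

rest, rest, rest, N, rest, rest, rest, rest, K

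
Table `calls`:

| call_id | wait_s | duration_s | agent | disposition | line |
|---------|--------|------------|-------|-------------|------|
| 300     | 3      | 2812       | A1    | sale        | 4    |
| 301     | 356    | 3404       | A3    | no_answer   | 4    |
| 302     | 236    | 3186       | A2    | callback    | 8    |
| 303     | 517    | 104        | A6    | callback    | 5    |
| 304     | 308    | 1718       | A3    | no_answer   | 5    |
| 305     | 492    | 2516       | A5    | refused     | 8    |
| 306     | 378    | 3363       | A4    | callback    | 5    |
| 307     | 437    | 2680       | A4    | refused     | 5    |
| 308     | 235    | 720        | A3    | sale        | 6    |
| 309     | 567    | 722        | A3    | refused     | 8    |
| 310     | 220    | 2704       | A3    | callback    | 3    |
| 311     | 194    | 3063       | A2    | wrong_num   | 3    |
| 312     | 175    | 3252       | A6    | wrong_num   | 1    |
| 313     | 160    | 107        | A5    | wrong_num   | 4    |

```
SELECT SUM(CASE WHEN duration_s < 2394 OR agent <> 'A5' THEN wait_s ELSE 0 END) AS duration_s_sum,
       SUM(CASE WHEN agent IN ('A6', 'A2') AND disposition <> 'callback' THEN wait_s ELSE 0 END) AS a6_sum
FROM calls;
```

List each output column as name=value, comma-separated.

duration_s_sum=3786, a6_sum=369

[duration_s_sum: duration_s < 2394 OR agent <> 'A5']
call_id=300: ✓ → 3
call_id=301: ✓ → 356
call_id=302: ✓ → 236
call_id=303: ✓ → 517
call_id=304: ✓ → 308
call_id=305: ✗
call_id=306: ✓ → 378
call_id=307: ✓ → 437
call_id=308: ✓ → 235
call_id=309: ✓ → 567
call_id=310: ✓ → 220
call_id=311: ✓ → 194
call_id=312: ✓ → 175
call_id=313: ✓ → 160
duration_s_sum = 3 + 356 + 236 + 517 + 308 + 378 + 437 + 235 + 567 + 220 + 194 + 175 + 160 = 3786
—
[a6_sum: agent IN ('A6', 'A2') AND disposition <> 'callback']
call_id=300: ✗
call_id=301: ✗
call_id=302: ✗
call_id=303: ✗
call_id=304: ✗
call_id=305: ✗
call_id=306: ✗
call_id=307: ✗
call_id=308: ✗
call_id=309: ✗
call_id=310: ✗
call_id=311: ✓ → 194
call_id=312: ✓ → 175
call_id=313: ✗
a6_sum = 194 + 175 = 369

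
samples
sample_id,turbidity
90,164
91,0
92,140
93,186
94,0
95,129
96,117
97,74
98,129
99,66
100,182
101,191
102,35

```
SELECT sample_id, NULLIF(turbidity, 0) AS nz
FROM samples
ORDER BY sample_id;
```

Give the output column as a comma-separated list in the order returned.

sample_id=90: turbidity=164 vs 0: differ → 164
sample_id=91: turbidity=0 vs 0: equal → NULL
sample_id=92: turbidity=140 vs 0: differ → 140
sample_id=93: turbidity=186 vs 0: differ → 186
sample_id=94: turbidity=0 vs 0: equal → NULL
sample_id=95: turbidity=129 vs 0: differ → 129
sample_id=96: turbidity=117 vs 0: differ → 117
sample_id=97: turbidity=74 vs 0: differ → 74
sample_id=98: turbidity=129 vs 0: differ → 129
sample_id=99: turbidity=66 vs 0: differ → 66
sample_id=100: turbidity=182 vs 0: differ → 182
sample_id=101: turbidity=191 vs 0: differ → 191
sample_id=102: turbidity=35 vs 0: differ → 35

164, NULL, 140, 186, NULL, 129, 117, 74, 129, 66, 182, 191, 35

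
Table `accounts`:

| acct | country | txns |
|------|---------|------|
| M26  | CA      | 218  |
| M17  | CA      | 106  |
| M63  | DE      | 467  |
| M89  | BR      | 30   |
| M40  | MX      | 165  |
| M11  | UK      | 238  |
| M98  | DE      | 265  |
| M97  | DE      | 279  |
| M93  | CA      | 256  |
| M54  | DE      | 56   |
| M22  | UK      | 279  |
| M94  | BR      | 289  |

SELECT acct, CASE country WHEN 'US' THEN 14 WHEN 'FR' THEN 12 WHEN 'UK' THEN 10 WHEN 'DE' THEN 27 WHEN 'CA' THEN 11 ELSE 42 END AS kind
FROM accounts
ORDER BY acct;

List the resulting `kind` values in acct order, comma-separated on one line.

10, 11, 10, 11, 42, 27, 27, 42, 11, 42, 27, 27

acct=M11: country='UK' → 10
acct=M17: country='CA' → 11
acct=M22: country='UK' → 10
acct=M26: country='CA' → 11
acct=M40: ELSE → 42
acct=M54: country='DE' → 27
acct=M63: country='DE' → 27
acct=M89: ELSE → 42
acct=M93: country='CA' → 11
acct=M94: ELSE → 42
acct=M97: country='DE' → 27
acct=M98: country='DE' → 27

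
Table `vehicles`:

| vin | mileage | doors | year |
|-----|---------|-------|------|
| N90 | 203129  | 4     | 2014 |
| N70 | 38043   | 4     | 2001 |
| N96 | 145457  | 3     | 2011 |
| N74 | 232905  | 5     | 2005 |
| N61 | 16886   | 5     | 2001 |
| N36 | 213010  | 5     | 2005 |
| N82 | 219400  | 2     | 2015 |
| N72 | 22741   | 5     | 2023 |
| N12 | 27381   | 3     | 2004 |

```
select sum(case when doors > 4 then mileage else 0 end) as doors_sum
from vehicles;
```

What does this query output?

485542

vin=N90: ✗
vin=N70: ✗
vin=N96: ✗
vin=N74: ✓ → 232905
vin=N61: ✓ → 16886
vin=N36: ✓ → 213010
vin=N82: ✗
vin=N72: ✓ → 22741
vin=N12: ✗
doors_sum = 232905 + 16886 + 213010 + 22741 = 485542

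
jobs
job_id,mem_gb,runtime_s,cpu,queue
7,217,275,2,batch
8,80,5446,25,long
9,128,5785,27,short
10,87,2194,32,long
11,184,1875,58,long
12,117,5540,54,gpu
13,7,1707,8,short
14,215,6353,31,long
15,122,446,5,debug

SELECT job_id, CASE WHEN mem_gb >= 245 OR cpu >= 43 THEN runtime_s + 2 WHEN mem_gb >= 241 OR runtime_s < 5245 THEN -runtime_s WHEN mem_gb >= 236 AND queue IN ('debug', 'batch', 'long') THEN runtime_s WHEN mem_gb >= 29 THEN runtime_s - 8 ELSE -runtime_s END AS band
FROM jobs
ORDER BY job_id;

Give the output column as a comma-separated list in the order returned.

job_id=7: mem_gb >= 241 OR runtime_s < 5245 → -275
job_id=8: mem_gb >= 29 → 5438
job_id=9: mem_gb >= 29 → 5777
job_id=10: mem_gb >= 241 OR runtime_s < 5245 → -2194
job_id=11: mem_gb >= 245 OR cpu >= 43 → 1877
job_id=12: mem_gb >= 245 OR cpu >= 43 → 5542
job_id=13: mem_gb >= 241 OR runtime_s < 5245 → -1707
job_id=14: mem_gb >= 29 → 6345
job_id=15: mem_gb >= 241 OR runtime_s < 5245 → -446

-275, 5438, 5777, -2194, 1877, 5542, -1707, 6345, -446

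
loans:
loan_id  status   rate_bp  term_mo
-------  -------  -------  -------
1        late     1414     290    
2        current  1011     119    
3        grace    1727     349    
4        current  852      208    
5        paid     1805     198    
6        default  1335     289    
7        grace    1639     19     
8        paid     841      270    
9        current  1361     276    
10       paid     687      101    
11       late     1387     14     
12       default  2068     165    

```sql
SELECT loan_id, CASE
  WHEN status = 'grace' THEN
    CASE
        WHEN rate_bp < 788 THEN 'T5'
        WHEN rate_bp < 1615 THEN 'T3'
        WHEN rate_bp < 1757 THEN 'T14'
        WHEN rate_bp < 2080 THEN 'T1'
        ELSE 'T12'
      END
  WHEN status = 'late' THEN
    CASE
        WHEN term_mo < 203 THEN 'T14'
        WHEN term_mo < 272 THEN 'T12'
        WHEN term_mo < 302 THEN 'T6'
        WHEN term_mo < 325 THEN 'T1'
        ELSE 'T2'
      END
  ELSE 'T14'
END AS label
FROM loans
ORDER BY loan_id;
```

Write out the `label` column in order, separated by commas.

loan_id=1: status='late' → inner[term_mo < 302] → T6
loan_id=2: status='current' → outer ELSE → T14
loan_id=3: status='grace' → inner[rate_bp < 1757] → T14
loan_id=4: status='current' → outer ELSE → T14
loan_id=5: status='paid' → outer ELSE → T14
loan_id=6: status='default' → outer ELSE → T14
loan_id=7: status='grace' → inner[rate_bp < 1757] → T14
loan_id=8: status='paid' → outer ELSE → T14
loan_id=9: status='current' → outer ELSE → T14
loan_id=10: status='paid' → outer ELSE → T14
loan_id=11: status='late' → inner[term_mo < 203] → T14
loan_id=12: status='default' → outer ELSE → T14

T6, T14, T14, T14, T14, T14, T14, T14, T14, T14, T14, T14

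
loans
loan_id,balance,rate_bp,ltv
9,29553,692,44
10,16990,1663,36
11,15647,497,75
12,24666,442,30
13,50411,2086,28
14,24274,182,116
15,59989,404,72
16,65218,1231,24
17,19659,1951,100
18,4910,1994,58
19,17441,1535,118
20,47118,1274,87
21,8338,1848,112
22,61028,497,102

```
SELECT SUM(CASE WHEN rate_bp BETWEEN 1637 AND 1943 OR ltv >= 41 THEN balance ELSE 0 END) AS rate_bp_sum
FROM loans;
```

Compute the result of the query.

loan_id=9: ✓ → 29553
loan_id=10: ✓ → 16990
loan_id=11: ✓ → 15647
loan_id=12: ✗
loan_id=13: ✗
loan_id=14: ✓ → 24274
loan_id=15: ✓ → 59989
loan_id=16: ✗
loan_id=17: ✓ → 19659
loan_id=18: ✓ → 4910
loan_id=19: ✓ → 17441
loan_id=20: ✓ → 47118
loan_id=21: ✓ → 8338
loan_id=22: ✓ → 61028
rate_bp_sum = 29553 + 16990 + 15647 + 24274 + 59989 + 19659 + 4910 + 17441 + 47118 + 8338 + 61028 = 304947

304947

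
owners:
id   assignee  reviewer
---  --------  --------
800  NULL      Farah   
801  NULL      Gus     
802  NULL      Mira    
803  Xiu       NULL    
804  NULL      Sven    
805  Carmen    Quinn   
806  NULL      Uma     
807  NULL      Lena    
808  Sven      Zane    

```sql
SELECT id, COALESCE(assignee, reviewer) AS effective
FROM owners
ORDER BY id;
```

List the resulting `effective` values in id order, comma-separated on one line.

Farah, Gus, Mira, Xiu, Sven, Carmen, Uma, Lena, Sven

id=800: assignee=NULL, reviewer=Farah → Farah
id=801: assignee=NULL, reviewer=Gus → Gus
id=802: assignee=NULL, reviewer=Mira → Mira
id=803: assignee=Xiu → Xiu
id=804: assignee=NULL, reviewer=Sven → Sven
id=805: assignee=Carmen → Carmen
id=806: assignee=NULL, reviewer=Uma → Uma
id=807: assignee=NULL, reviewer=Lena → Lena
id=808: assignee=Sven → Sven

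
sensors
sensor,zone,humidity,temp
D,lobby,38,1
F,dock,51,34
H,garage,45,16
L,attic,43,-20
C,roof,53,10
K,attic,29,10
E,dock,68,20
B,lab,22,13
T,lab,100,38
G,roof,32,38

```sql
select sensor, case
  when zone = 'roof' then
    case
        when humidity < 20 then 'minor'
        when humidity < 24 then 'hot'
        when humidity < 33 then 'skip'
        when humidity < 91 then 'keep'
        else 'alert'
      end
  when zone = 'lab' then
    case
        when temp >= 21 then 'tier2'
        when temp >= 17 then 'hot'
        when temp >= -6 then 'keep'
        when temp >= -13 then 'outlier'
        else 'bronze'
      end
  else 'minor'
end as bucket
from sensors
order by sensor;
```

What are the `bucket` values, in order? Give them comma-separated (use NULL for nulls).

keep, keep, minor, minor, minor, skip, minor, minor, minor, tier2

sensor=B: zone='lab' → inner[temp >= -6] → keep
sensor=C: zone='roof' → inner[humidity < 91] → keep
sensor=D: zone='lobby' → outer ELSE → minor
sensor=E: zone='dock' → outer ELSE → minor
sensor=F: zone='dock' → outer ELSE → minor
sensor=G: zone='roof' → inner[humidity < 33] → skip
sensor=H: zone='garage' → outer ELSE → minor
sensor=K: zone='attic' → outer ELSE → minor
sensor=L: zone='attic' → outer ELSE → minor
sensor=T: zone='lab' → inner[temp >= 21] → tier2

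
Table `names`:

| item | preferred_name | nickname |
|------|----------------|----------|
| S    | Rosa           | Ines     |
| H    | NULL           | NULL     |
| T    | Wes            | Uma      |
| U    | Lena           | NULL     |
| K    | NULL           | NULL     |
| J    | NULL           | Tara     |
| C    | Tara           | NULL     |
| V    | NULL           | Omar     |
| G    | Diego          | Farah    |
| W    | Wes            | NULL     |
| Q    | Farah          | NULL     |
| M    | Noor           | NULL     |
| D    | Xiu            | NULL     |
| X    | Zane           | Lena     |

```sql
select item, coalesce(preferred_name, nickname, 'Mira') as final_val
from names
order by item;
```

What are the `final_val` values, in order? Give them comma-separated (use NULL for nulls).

Tara, Xiu, Diego, Mira, Tara, Mira, Noor, Farah, Rosa, Wes, Lena, Omar, Wes, Zane

item=C: preferred_name=Tara → Tara
item=D: preferred_name=Xiu → Xiu
item=G: preferred_name=Diego → Diego
item=H: preferred_name=NULL, nickname=NULL, → literal Mira → Mira
item=J: preferred_name=NULL, nickname=Tara → Tara
item=K: preferred_name=NULL, nickname=NULL, → literal Mira → Mira
item=M: preferred_name=Noor → Noor
item=Q: preferred_name=Farah → Farah
item=S: preferred_name=Rosa → Rosa
item=T: preferred_name=Wes → Wes
item=U: preferred_name=Lena → Lena
item=V: preferred_name=NULL, nickname=Omar → Omar
item=W: preferred_name=Wes → Wes
item=X: preferred_name=Zane → Zane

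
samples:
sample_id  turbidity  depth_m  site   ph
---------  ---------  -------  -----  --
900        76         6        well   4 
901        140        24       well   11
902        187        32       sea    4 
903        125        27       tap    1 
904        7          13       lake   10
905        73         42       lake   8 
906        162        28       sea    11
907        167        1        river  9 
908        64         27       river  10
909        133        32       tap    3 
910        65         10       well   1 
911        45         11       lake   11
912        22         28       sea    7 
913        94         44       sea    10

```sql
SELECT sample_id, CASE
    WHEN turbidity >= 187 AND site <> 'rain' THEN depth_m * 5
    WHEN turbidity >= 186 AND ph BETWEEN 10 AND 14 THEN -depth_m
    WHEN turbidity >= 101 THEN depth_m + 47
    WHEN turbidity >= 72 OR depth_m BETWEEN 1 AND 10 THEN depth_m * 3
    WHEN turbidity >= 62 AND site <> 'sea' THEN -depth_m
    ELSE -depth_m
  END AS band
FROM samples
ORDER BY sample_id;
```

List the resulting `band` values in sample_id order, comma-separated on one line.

sample_id=900: turbidity >= 72 OR depth_m BETWEEN 1 AND 10 → 18
sample_id=901: turbidity >= 101 → 71
sample_id=902: turbidity >= 187 AND site <> 'rain' → 160
sample_id=903: turbidity >= 101 → 74
sample_id=904: ELSE → -13
sample_id=905: turbidity >= 72 OR depth_m BETWEEN 1 AND 10 → 126
sample_id=906: turbidity >= 101 → 75
sample_id=907: turbidity >= 101 → 48
sample_id=908: turbidity >= 62 AND site <> 'sea' → -27
sample_id=909: turbidity >= 101 → 79
sample_id=910: turbidity >= 72 OR depth_m BETWEEN 1 AND 10 → 30
sample_id=911: ELSE → -11
sample_id=912: ELSE → -28
sample_id=913: turbidity >= 72 OR depth_m BETWEEN 1 AND 10 → 132

18, 71, 160, 74, -13, 126, 75, 48, -27, 79, 30, -11, -28, 132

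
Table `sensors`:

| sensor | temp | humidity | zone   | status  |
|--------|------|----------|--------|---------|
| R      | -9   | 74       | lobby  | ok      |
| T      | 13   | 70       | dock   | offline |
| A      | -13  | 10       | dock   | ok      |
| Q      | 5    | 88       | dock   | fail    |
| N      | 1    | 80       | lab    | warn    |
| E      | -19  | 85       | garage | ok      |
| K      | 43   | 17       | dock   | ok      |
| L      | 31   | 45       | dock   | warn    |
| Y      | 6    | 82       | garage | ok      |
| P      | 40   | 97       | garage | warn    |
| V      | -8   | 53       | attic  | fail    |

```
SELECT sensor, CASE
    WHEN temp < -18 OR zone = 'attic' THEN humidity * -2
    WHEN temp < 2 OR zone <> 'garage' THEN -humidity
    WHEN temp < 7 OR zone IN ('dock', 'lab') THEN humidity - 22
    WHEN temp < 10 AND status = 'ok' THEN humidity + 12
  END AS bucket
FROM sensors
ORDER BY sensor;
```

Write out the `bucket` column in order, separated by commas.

-10, -170, -17, -45, -80, NULL, -88, -74, -70, -106, 60

sensor=A: temp < 2 OR zone <> 'garage' → -10
sensor=E: temp < -18 OR zone = 'attic' → -170
sensor=K: temp < 2 OR zone <> 'garage' → -17
sensor=L: temp < 2 OR zone <> 'garage' → -45
sensor=N: temp < 2 OR zone <> 'garage' → -80
sensor=P: (no match → NULL) → NULL
sensor=Q: temp < 2 OR zone <> 'garage' → -88
sensor=R: temp < 2 OR zone <> 'garage' → -74
sensor=T: temp < 2 OR zone <> 'garage' → -70
sensor=V: temp < -18 OR zone = 'attic' → -106
sensor=Y: temp < 7 OR zone IN ('dock', 'lab') → 60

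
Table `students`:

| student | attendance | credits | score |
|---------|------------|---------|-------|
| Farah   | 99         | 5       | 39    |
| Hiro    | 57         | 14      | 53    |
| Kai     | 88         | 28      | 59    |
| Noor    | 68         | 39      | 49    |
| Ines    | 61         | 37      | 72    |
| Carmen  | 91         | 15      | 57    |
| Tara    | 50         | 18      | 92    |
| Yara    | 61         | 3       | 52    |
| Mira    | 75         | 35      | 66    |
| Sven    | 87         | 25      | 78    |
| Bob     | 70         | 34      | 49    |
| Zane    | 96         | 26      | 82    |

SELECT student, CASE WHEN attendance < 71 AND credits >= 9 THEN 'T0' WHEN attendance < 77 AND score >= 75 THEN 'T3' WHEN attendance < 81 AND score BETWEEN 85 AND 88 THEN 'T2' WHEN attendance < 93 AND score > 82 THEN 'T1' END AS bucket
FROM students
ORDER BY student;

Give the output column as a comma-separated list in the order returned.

student=Bob: attendance < 71 AND credits >= 9 → T0
student=Carmen: (no match → NULL) → NULL
student=Farah: (no match → NULL) → NULL
student=Hiro: attendance < 71 AND credits >= 9 → T0
student=Ines: attendance < 71 AND credits >= 9 → T0
student=Kai: (no match → NULL) → NULL
student=Mira: (no match → NULL) → NULL
student=Noor: attendance < 71 AND credits >= 9 → T0
student=Sven: (no match → NULL) → NULL
student=Tara: attendance < 71 AND credits >= 9 → T0
student=Yara: (no match → NULL) → NULL
student=Zane: (no match → NULL) → NULL

T0, NULL, NULL, T0, T0, NULL, NULL, T0, NULL, T0, NULL, NULL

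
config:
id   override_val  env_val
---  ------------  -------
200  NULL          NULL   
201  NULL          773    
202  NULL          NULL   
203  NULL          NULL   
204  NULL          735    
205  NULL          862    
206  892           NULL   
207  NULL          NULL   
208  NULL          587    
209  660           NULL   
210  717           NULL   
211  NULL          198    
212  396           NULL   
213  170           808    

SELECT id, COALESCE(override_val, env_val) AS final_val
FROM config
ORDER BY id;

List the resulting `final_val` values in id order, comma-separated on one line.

NULL, 773, NULL, NULL, 735, 862, 892, NULL, 587, 660, 717, 198, 396, 170

id=200: override_val=NULL, env_val=NULL (all NULL) → NULL
id=201: override_val=NULL, env_val=773 → 773
id=202: override_val=NULL, env_val=NULL (all NULL) → NULL
id=203: override_val=NULL, env_val=NULL (all NULL) → NULL
id=204: override_val=NULL, env_val=735 → 735
id=205: override_val=NULL, env_val=862 → 862
id=206: override_val=892 → 892
id=207: override_val=NULL, env_val=NULL (all NULL) → NULL
id=208: override_val=NULL, env_val=587 → 587
id=209: override_val=660 → 660
id=210: override_val=717 → 717
id=211: override_val=NULL, env_val=198 → 198
id=212: override_val=396 → 396
id=213: override_val=170 → 170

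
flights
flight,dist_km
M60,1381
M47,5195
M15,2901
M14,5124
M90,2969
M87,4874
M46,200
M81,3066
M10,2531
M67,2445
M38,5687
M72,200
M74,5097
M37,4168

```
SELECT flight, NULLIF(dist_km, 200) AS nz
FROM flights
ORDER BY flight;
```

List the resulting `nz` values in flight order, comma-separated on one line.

2531, 5124, 2901, 4168, 5687, NULL, 5195, 1381, 2445, NULL, 5097, 3066, 4874, 2969

flight=M10: dist_km=2531 vs 200: differ → 2531
flight=M14: dist_km=5124 vs 200: differ → 5124
flight=M15: dist_km=2901 vs 200: differ → 2901
flight=M37: dist_km=4168 vs 200: differ → 4168
flight=M38: dist_km=5687 vs 200: differ → 5687
flight=M46: dist_km=200 vs 200: equal → NULL
flight=M47: dist_km=5195 vs 200: differ → 5195
flight=M60: dist_km=1381 vs 200: differ → 1381
flight=M67: dist_km=2445 vs 200: differ → 2445
flight=M72: dist_km=200 vs 200: equal → NULL
flight=M74: dist_km=5097 vs 200: differ → 5097
flight=M81: dist_km=3066 vs 200: differ → 3066
flight=M87: dist_km=4874 vs 200: differ → 4874
flight=M90: dist_km=2969 vs 200: differ → 2969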